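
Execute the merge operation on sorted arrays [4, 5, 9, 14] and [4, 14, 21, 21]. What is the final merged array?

Merging process:

Compare 4 vs 4: take 4 from left. Merged: [4]
Compare 5 vs 4: take 4 from right. Merged: [4, 4]
Compare 5 vs 14: take 5 from left. Merged: [4, 4, 5]
Compare 9 vs 14: take 9 from left. Merged: [4, 4, 5, 9]
Compare 14 vs 14: take 14 from left. Merged: [4, 4, 5, 9, 14]
Append remaining from right: [14, 21, 21]. Merged: [4, 4, 5, 9, 14, 14, 21, 21]

Final merged array: [4, 4, 5, 9, 14, 14, 21, 21]
Total comparisons: 5

The merged array is [4, 4, 5, 9, 14, 14, 21, 21], requiring 5 comparisons. The merge step runs in O(n) time where n is the total number of elements.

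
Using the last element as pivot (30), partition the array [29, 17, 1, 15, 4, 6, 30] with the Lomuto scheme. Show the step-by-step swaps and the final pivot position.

Lomuto partition with pivot = 30:

Initial array: [29, 17, 1, 15, 4, 6, 30]

arr[0]=29 <= 30: swap with position 0, array becomes [29, 17, 1, 15, 4, 6, 30]
arr[1]=17 <= 30: swap with position 1, array becomes [29, 17, 1, 15, 4, 6, 30]
arr[2]=1 <= 30: swap with position 2, array becomes [29, 17, 1, 15, 4, 6, 30]
arr[3]=15 <= 30: swap with position 3, array becomes [29, 17, 1, 15, 4, 6, 30]
arr[4]=4 <= 30: swap with position 4, array becomes [29, 17, 1, 15, 4, 6, 30]
arr[5]=6 <= 30: swap with position 5, array becomes [29, 17, 1, 15, 4, 6, 30]

Place pivot at position 6: [29, 17, 1, 15, 4, 6, 30]
Pivot position: 6

After partitioning with pivot 30, the array becomes [29, 17, 1, 15, 4, 6, 30]. The pivot is placed at index 6. All elements to the left of the pivot are <= 30, and all elements to the right are > 30.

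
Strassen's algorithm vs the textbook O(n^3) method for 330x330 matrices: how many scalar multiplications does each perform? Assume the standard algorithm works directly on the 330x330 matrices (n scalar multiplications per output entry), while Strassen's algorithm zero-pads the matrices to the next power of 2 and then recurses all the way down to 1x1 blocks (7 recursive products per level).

Matrix multiplication for 330x330 matrices:

Strassen's algorithm requires power-of-2 dimensions. Pad 330x330 to 512x512 (next power of 2).

Standard algorithm: 330^3 = 35937000 multiplications
Strassen's algorithm: 7^(log2(512)) = 7^9 = 40353607 multiplications
Difference: 35937000 - 40353607 = -4416607 (Strassen uses MORE here due to padding overhead — for small or just-over-power-of-2 n, padding can outweigh the per-level savings)

Standard: 35937000 multiplications (330^3). Strassen: 40353607 multiplications (7^9, after padding to 512x512). Strassen reduces 8 recursive multiplications to 7 at each level.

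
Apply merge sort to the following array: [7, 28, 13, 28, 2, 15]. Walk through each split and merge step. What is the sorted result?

Merge sort trace:

Split: [7, 28, 13, 28, 2, 15] -> [7, 28, 13] and [28, 2, 15]
  Split: [7, 28, 13] -> [7] and [28, 13]
    Split: [28, 13] -> [28] and [13]
    Merge: [28] + [13] -> [13, 28]
  Merge: [7] + [13, 28] -> [7, 13, 28]
  Split: [28, 2, 15] -> [28] and [2, 15]
    Split: [2, 15] -> [2] and [15]
    Merge: [2] + [15] -> [2, 15]
  Merge: [28] + [2, 15] -> [2, 15, 28]
Merge: [7, 13, 28] + [2, 15, 28] -> [2, 7, 13, 15, 28, 28]

Final sorted array: [2, 7, 13, 15, 28, 28]

The merge sort proceeds by recursively splitting the array and merging sorted halves.
After all merges, the sorted array is [2, 7, 13, 15, 28, 28].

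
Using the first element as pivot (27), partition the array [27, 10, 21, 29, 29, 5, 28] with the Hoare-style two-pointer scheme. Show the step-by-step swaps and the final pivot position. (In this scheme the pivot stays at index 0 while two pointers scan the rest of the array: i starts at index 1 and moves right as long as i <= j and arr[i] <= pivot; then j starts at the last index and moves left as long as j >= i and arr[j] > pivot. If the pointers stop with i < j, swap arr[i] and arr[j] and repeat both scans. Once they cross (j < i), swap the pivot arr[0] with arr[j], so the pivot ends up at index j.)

Hoare-style two-pointer partition with pivot = 27:

Initial array: [27, 10, 21, 29, 29, 5, 28]

Pointers start at i = 1, j = 6.
i stops at index 3 (arr[3]=29 > 27), j stops at index 5 (arr[5]=5 <= 27): swap arr[3] and arr[5], array becomes [27, 10, 21, 5, 29, 29, 28]
i ends at 4, j ends at 3: the pointers have crossed (j < i), so scanning stops.

Swap pivot arr[0] with arr[3] to place pivot at position 3: [5, 10, 21, 27, 29, 29, 28]
Pivot position: 3

After partitioning with pivot 27, the array becomes [5, 10, 21, 27, 29, 29, 28]. The pivot is placed at index 3. All elements to the left of the pivot are <= 27, and all elements to the right are > 27.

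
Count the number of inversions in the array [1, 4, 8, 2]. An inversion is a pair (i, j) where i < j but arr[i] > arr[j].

Finding inversions in [1, 4, 8, 2]:

(1, 3): arr[1]=4 > arr[3]=2
(2, 3): arr[2]=8 > arr[3]=2

Total inversions: 2

The array has 2 inversion(s): (1,3), (2,3). Each pair (i,j) satisfies i < j and arr[i] > arr[j].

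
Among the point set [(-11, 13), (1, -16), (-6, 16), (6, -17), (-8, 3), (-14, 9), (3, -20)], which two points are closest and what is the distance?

Computing all pairwise distances among 7 points:

d((-11, 13), (1, -16)) = 31.3847
d((-11, 13), (-6, 16)) = 5.831
d((-11, 13), (6, -17)) = 34.4819
d((-11, 13), (-8, 3)) = 10.4403
d((-11, 13), (-14, 9)) = 5.0
d((-11, 13), (3, -20)) = 35.8469
d((1, -16), (-6, 16)) = 32.7567
d((1, -16), (6, -17)) = 5.099
d((1, -16), (-8, 3)) = 21.0238
d((1, -16), (-14, 9)) = 29.1548
d((1, -16), (3, -20)) = 4.4721
d((-6, 16), (6, -17)) = 35.1141
d((-6, 16), (-8, 3)) = 13.1529
d((-6, 16), (-14, 9)) = 10.6301
d((-6, 16), (3, -20)) = 37.108
d((6, -17), (-8, 3)) = 24.4131
d((6, -17), (-14, 9)) = 32.8024
d((6, -17), (3, -20)) = 4.2426 <-- minimum
d((-8, 3), (-14, 9)) = 8.4853
d((-8, 3), (3, -20)) = 25.4951
d((-14, 9), (3, -20)) = 33.6155

Closest pair: (6, -17) and (3, -20) with distance 4.2426

The closest pair is (6, -17) and (3, -20) with Euclidean distance 4.2426. For 7 points, brute-force pairwise comparison is shown above. For large n, the divide-and-conquer algorithm (sort by x, recurse on halves, check the dividing strip) achieves O(n log n).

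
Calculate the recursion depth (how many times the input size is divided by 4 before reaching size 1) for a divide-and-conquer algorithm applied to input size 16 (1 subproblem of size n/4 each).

For divide and conquer with division factor 4:

Problem sizes at each level:
Level 0: 16
Level 1: 4
Level 2: 1

The root is level 0 and the size-1 base case is level 2 (the tree spans levels 0 through 2, i.e. 3 levels counting the root), so the depth is the number of divisions: log_4(16) = 2

The recursion tree depth is log_4(16) = 2. At each level, the problem size is divided by 4, so it takes 2 divisions to reduce to a base case of size 1. The algorithm makes 1 recursive call at each level.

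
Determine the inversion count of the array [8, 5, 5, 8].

Finding inversions in [8, 5, 5, 8]:

(0, 1): arr[0]=8 > arr[1]=5
(0, 2): arr[0]=8 > arr[2]=5

Total inversions: 2

The array has 2 inversion(s): (0,1), (0,2). Each pair (i,j) satisfies i < j and arr[i] > arr[j].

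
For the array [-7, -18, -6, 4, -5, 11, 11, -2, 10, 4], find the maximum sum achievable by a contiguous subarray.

Using Kadane's algorithm on [-7, -18, -6, 4, -5, 11, 11, -2, 10, 4]:

Scanning through the array:
Position 1 (value -18): max_ending_here = -18, max_so_far = -7
Position 2 (value -6): max_ending_here = -6, max_so_far = -6
Position 3 (value 4): max_ending_here = 4, max_so_far = 4
Position 4 (value -5): max_ending_here = -1, max_so_far = 4
Position 5 (value 11): max_ending_here = 11, max_so_far = 11
Position 6 (value 11): max_ending_here = 22, max_so_far = 22
Position 7 (value -2): max_ending_here = 20, max_so_far = 22
Position 8 (value 10): max_ending_here = 30, max_so_far = 30
Position 9 (value 4): max_ending_here = 34, max_so_far = 34

Maximum subarray: [11, 11, -2, 10, 4]
Maximum sum: 34

The maximum subarray is [11, 11, -2, 10, 4] with sum 34. This subarray runs from index 5 to index 9.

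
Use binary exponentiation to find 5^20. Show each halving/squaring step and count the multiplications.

Computing 5^20 by squaring (build up from 5^1; each line after the first costs one multiplication):

5^1 = 5
5^2 = (5^1)^2 = 5^2 = 25
5^4 = (5^2)^2 = 25^2 = 625
5^5 = 5 * 5^4 = 5 * 625 = 3125
5^10 = (5^5)^2 = 3125^2 = 9765625
5^20 = (5^10)^2 = 9765625^2 = 95367431640625

Result: 95367431640625
Multiplications needed: 5 (5 lines after 5^1)

5^20 = 95367431640625. Using exponentiation by squaring, this requires 5 multiplications. The key idea: if the exponent is even, square the half-power; if odd, multiply by the base once.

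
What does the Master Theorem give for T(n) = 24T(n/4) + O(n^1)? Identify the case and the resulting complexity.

Master Theorem for T(n) = 24T(n/4) + O(n^1):

a = 24, b = 4, c = 1
log_b(a) = log_4(24) = 2.2925

Case 1: c = 1 < log_4(24) = 2.2925
T(n) = O(n^(log_4 24))

For T(n) = 24T(n/4) + O(n^1): log_4(24) = 2.2925. This is Case 1 of the Master Theorem (c < log_b(a), work dominated by leaves), giving O(n^(log_4 24)).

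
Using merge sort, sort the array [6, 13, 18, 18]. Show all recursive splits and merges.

Merge sort trace:

Split: [6, 13, 18, 18] -> [6, 13] and [18, 18]
  Split: [6, 13] -> [6] and [13]
  Merge: [6] + [13] -> [6, 13]
  Split: [18, 18] -> [18] and [18]
  Merge: [18] + [18] -> [18, 18]
Merge: [6, 13] + [18, 18] -> [6, 13, 18, 18]

Final sorted array: [6, 13, 18, 18]

The merge sort proceeds by recursively splitting the array and merging sorted halves.
After all merges, the sorted array is [6, 13, 18, 18].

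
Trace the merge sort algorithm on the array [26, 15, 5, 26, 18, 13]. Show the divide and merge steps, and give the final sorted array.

Merge sort trace:

Split: [26, 15, 5, 26, 18, 13] -> [26, 15, 5] and [26, 18, 13]
  Split: [26, 15, 5] -> [26] and [15, 5]
    Split: [15, 5] -> [15] and [5]
    Merge: [15] + [5] -> [5, 15]
  Merge: [26] + [5, 15] -> [5, 15, 26]
  Split: [26, 18, 13] -> [26] and [18, 13]
    Split: [18, 13] -> [18] and [13]
    Merge: [18] + [13] -> [13, 18]
  Merge: [26] + [13, 18] -> [13, 18, 26]
Merge: [5, 15, 26] + [13, 18, 26] -> [5, 13, 15, 18, 26, 26]

Final sorted array: [5, 13, 15, 18, 26, 26]

The merge sort proceeds by recursively splitting the array and merging sorted halves.
After all merges, the sorted array is [5, 13, 15, 18, 26, 26].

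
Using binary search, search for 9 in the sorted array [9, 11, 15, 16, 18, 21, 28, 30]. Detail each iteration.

Binary search for 9 in [9, 11, 15, 16, 18, 21, 28, 30]:

lo=0, hi=7, mid=3, arr[mid]=16 -> 16 > 9, search left half
lo=0, hi=2, mid=1, arr[mid]=11 -> 11 > 9, search left half
lo=0, hi=0, mid=0, arr[mid]=9 -> Found target at index 0!

Binary search finds 9 at index 0 after 3 comparisons. The search repeatedly halves the search space by comparing with the middle element.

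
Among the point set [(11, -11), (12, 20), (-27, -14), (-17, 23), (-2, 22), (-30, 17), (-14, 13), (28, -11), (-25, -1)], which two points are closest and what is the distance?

Computing all pairwise distances among 9 points:

d((11, -11), (12, 20)) = 31.0161
d((11, -11), (-27, -14)) = 38.1182
d((11, -11), (-17, 23)) = 44.0454
d((11, -11), (-2, 22)) = 35.4683
d((11, -11), (-30, 17)) = 49.6488
d((11, -11), (-14, 13)) = 34.6554
d((11, -11), (28, -11)) = 17.0
d((11, -11), (-25, -1)) = 37.3631
d((12, 20), (-27, -14)) = 51.7397
d((12, 20), (-17, 23)) = 29.1548
d((12, 20), (-2, 22)) = 14.1421
d((12, 20), (-30, 17)) = 42.107
d((12, 20), (-14, 13)) = 26.9258
d((12, 20), (28, -11)) = 34.8855
d((12, 20), (-25, -1)) = 42.5441
d((-27, -14), (-17, 23)) = 38.3275
d((-27, -14), (-2, 22)) = 43.8292
d((-27, -14), (-30, 17)) = 31.1448
d((-27, -14), (-14, 13)) = 29.9666
d((-27, -14), (28, -11)) = 55.0818
d((-27, -14), (-25, -1)) = 13.1529
d((-17, 23), (-2, 22)) = 15.0333
d((-17, 23), (-30, 17)) = 14.3178
d((-17, 23), (-14, 13)) = 10.4403 <-- minimum
d((-17, 23), (28, -11)) = 56.4004
d((-17, 23), (-25, -1)) = 25.2982
d((-2, 22), (-30, 17)) = 28.4429
d((-2, 22), (-14, 13)) = 15.0
d((-2, 22), (28, -11)) = 44.5982
d((-2, 22), (-25, -1)) = 32.5269
d((-30, 17), (-14, 13)) = 16.4924
d((-30, 17), (28, -11)) = 64.405
d((-30, 17), (-25, -1)) = 18.6815
d((-14, 13), (28, -11)) = 48.3735
d((-14, 13), (-25, -1)) = 17.8045
d((28, -11), (-25, -1)) = 53.9351

Closest pair: (-17, 23) and (-14, 13) with distance 10.4403

The closest pair is (-17, 23) and (-14, 13) with Euclidean distance 10.4403. For 9 points, brute-force pairwise comparison is shown above. For large n, the divide-and-conquer algorithm (sort by x, recurse on halves, check the dividing strip) achieves O(n log n).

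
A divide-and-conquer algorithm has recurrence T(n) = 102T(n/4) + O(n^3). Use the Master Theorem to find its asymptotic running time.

Master Theorem for T(n) = 102T(n/4) + O(n^3):

a = 102, b = 4, c = 3
log_b(a) = log_4(102) = 3.3362

Case 1: c = 3 < log_4(102) = 3.3362
T(n) = O(n^(log_4 102))

For T(n) = 102T(n/4) + O(n^3): log_4(102) = 3.3362. This is Case 1 of the Master Theorem (c < log_b(a), work dominated by leaves), giving O(n^(log_4 102)).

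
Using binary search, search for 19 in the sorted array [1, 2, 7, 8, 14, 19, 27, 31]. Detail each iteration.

Binary search for 19 in [1, 2, 7, 8, 14, 19, 27, 31]:

lo=0, hi=7, mid=3, arr[mid]=8 -> 8 < 19, search right half
lo=4, hi=7, mid=5, arr[mid]=19 -> Found target at index 5!

Binary search finds 19 at index 5 after 2 comparisons. The search repeatedly halves the search space by comparing with the middle element.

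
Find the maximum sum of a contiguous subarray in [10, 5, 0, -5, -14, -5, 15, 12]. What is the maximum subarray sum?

Using Kadane's algorithm on [10, 5, 0, -5, -14, -5, 15, 12]:

Scanning through the array:
Position 1 (value 5): max_ending_here = 15, max_so_far = 15
Position 2 (value 0): max_ending_here = 15, max_so_far = 15
Position 3 (value -5): max_ending_here = 10, max_so_far = 15
Position 4 (value -14): max_ending_here = -4, max_so_far = 15
Position 5 (value -5): max_ending_here = -5, max_so_far = 15
Position 6 (value 15): max_ending_here = 15, max_so_far = 15
Position 7 (value 12): max_ending_here = 27, max_so_far = 27

Maximum subarray: [15, 12]
Maximum sum: 27

The maximum subarray is [15, 12] with sum 27. This subarray runs from index 6 to index 7.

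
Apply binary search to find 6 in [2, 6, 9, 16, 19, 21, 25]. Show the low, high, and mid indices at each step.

Binary search for 6 in [2, 6, 9, 16, 19, 21, 25]:

lo=0, hi=6, mid=3, arr[mid]=16 -> 16 > 6, search left half
lo=0, hi=2, mid=1, arr[mid]=6 -> Found target at index 1!

Binary search finds 6 at index 1 after 2 comparisons. The search repeatedly halves the search space by comparing with the middle element.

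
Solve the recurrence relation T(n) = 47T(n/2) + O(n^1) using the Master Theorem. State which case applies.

Master Theorem for T(n) = 47T(n/2) + O(n^1):

a = 47, b = 2, c = 1
log_b(a) = log_2(47) = 5.5546

Case 1: c = 1 < log_2(47) = 5.5546
T(n) = O(n^(log_2 47))

For T(n) = 47T(n/2) + O(n^1): log_2(47) = 5.5546. This is Case 1 of the Master Theorem (c < log_b(a), work dominated by leaves), giving O(n^(log_2 47)).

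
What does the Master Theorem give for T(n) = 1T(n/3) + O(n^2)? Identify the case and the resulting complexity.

Master Theorem for T(n) = 1T(n/3) + O(n^2):

a = 1, b = 3, c = 2
log_b(a) = log_3(1) = 0.0000

Case 3: c = 2 > log_3(1) = 0.0000
T(n) = O(n^2) = O(n^2)

For T(n) = 1T(n/3) + O(n^2): log_3(1) = 0.0000. This is Case 3 of the Master Theorem (c > log_b(a), work dominated by root), giving O(n^2).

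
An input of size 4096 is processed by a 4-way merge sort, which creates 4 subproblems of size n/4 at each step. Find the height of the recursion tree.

For divide and conquer with division factor 4:

Problem sizes at each level:
Level 0: 4096
Level 1: 1024
Level 2: 256
Level 3: 64
Level 4: 16
Level 5: 4
Level 6: 1

The root is level 0 and the size-1 base case is level 6 (the tree spans levels 0 through 6, i.e. 7 levels counting the root), so the depth is the number of divisions: log_4(4096) = 6

The recursion tree depth is log_4(4096) = 6. At each level, the problem size is divided by 4, so it takes 6 divisions to reduce to a base case of size 1. The algorithm makes 4 recursive calls at each level.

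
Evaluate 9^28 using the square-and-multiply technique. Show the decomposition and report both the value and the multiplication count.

Computing 9^28 by squaring (build up from 9^1; each line after the first costs one multiplication):

9^1 = 9
9^2 = (9^1)^2 = 9^2 = 81
9^3 = 9 * 9^2 = 9 * 81 = 729
9^6 = (9^3)^2 = 729^2 = 531441
9^7 = 9 * 9^6 = 9 * 531441 = 4782969
9^14 = (9^7)^2 = 4782969^2 = 22876792454961
9^28 = (9^14)^2 = 22876792454961^2 = 523347633027360537213511521

Result: 523347633027360537213511521
Multiplications needed: 6 (6 lines after 9^1)

9^28 = 523347633027360537213511521. Using exponentiation by squaring, this requires 6 multiplications. The key idea: if the exponent is even, square the half-power; if odd, multiply by the base once.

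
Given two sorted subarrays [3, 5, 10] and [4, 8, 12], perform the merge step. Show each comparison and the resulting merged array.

Merging process:

Compare 3 vs 4: take 3 from left. Merged: [3]
Compare 5 vs 4: take 4 from right. Merged: [3, 4]
Compare 5 vs 8: take 5 from left. Merged: [3, 4, 5]
Compare 10 vs 8: take 8 from right. Merged: [3, 4, 5, 8]
Compare 10 vs 12: take 10 from left. Merged: [3, 4, 5, 8, 10]
Append remaining from right: [12]. Merged: [3, 4, 5, 8, 10, 12]

Final merged array: [3, 4, 5, 8, 10, 12]
Total comparisons: 5

The merged array is [3, 4, 5, 8, 10, 12], requiring 5 comparisons. The merge step runs in O(n) time where n is the total number of elements.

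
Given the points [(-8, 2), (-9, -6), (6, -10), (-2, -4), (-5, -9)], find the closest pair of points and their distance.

Computing all pairwise distances among 5 points:

d((-8, 2), (-9, -6)) = 8.0623
d((-8, 2), (6, -10)) = 18.4391
d((-8, 2), (-2, -4)) = 8.4853
d((-8, 2), (-5, -9)) = 11.4018
d((-9, -6), (6, -10)) = 15.5242
d((-9, -6), (-2, -4)) = 7.2801
d((-9, -6), (-5, -9)) = 5.0 <-- minimum
d((6, -10), (-2, -4)) = 10.0
d((6, -10), (-5, -9)) = 11.0454
d((-2, -4), (-5, -9)) = 5.831

Closest pair: (-9, -6) and (-5, -9) with distance 5.0

The closest pair is (-9, -6) and (-5, -9) with Euclidean distance 5.0. For 5 points, brute-force pairwise comparison is shown above. For large n, the divide-and-conquer algorithm (sort by x, recurse on halves, check the dividing strip) achieves O(n log n).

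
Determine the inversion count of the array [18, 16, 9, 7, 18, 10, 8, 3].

Finding inversions in [18, 16, 9, 7, 18, 10, 8, 3]:

(0, 1): arr[0]=18 > arr[1]=16
(0, 2): arr[0]=18 > arr[2]=9
(0, 3): arr[0]=18 > arr[3]=7
(0, 5): arr[0]=18 > arr[5]=10
(0, 6): arr[0]=18 > arr[6]=8
(0, 7): arr[0]=18 > arr[7]=3
(1, 2): arr[1]=16 > arr[2]=9
(1, 3): arr[1]=16 > arr[3]=7
(1, 5): arr[1]=16 > arr[5]=10
(1, 6): arr[1]=16 > arr[6]=8
(1, 7): arr[1]=16 > arr[7]=3
(2, 3): arr[2]=9 > arr[3]=7
(2, 6): arr[2]=9 > arr[6]=8
(2, 7): arr[2]=9 > arr[7]=3
(3, 7): arr[3]=7 > arr[7]=3
(4, 5): arr[4]=18 > arr[5]=10
(4, 6): arr[4]=18 > arr[6]=8
(4, 7): arr[4]=18 > arr[7]=3
(5, 6): arr[5]=10 > arr[6]=8
(5, 7): arr[5]=10 > arr[7]=3
(6, 7): arr[6]=8 > arr[7]=3

Total inversions: 21

The array has 21 inversion(s): (0,1), (0,2), (0,3), (0,5), (0,6), (0,7), (1,2), (1,3), (1,5), (1,6), (1,7), (2,3), (2,6), (2,7), (3,7), (4,5), (4,6), (4,7), (5,6), (5,7), (6,7). Each pair (i,j) satisfies i < j and arr[i] > arr[j].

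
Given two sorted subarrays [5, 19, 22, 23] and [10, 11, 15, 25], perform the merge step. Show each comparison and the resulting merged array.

Merging process:

Compare 5 vs 10: take 5 from left. Merged: [5]
Compare 19 vs 10: take 10 from right. Merged: [5, 10]
Compare 19 vs 11: take 11 from right. Merged: [5, 10, 11]
Compare 19 vs 15: take 15 from right. Merged: [5, 10, 11, 15]
Compare 19 vs 25: take 19 from left. Merged: [5, 10, 11, 15, 19]
Compare 22 vs 25: take 22 from left. Merged: [5, 10, 11, 15, 19, 22]
Compare 23 vs 25: take 23 from left. Merged: [5, 10, 11, 15, 19, 22, 23]
Append remaining from right: [25]. Merged: [5, 10, 11, 15, 19, 22, 23, 25]

Final merged array: [5, 10, 11, 15, 19, 22, 23, 25]
Total comparisons: 7

The merged array is [5, 10, 11, 15, 19, 22, 23, 25], requiring 7 comparisons. The merge step runs in O(n) time where n is the total number of elements.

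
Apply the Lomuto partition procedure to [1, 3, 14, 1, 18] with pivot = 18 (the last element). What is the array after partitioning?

Lomuto partition with pivot = 18:

Initial array: [1, 3, 14, 1, 18]

arr[0]=1 <= 18: swap with position 0, array becomes [1, 3, 14, 1, 18]
arr[1]=3 <= 18: swap with position 1, array becomes [1, 3, 14, 1, 18]
arr[2]=14 <= 18: swap with position 2, array becomes [1, 3, 14, 1, 18]
arr[3]=1 <= 18: swap with position 3, array becomes [1, 3, 14, 1, 18]

Place pivot at position 4: [1, 3, 14, 1, 18]
Pivot position: 4

After partitioning with pivot 18, the array becomes [1, 3, 14, 1, 18]. The pivot is placed at index 4. All elements to the left of the pivot are <= 18, and all elements to the right are > 18.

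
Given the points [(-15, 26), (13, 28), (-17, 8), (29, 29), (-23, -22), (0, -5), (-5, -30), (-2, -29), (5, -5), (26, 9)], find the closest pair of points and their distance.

Computing all pairwise distances among 10 points:

d((-15, 26), (13, 28)) = 28.0713
d((-15, 26), (-17, 8)) = 18.1108
d((-15, 26), (29, 29)) = 44.1022
d((-15, 26), (-23, -22)) = 48.6621
d((-15, 26), (0, -5)) = 34.4384
d((-15, 26), (-5, -30)) = 56.8859
d((-15, 26), (-2, -29)) = 56.5155
d((-15, 26), (5, -5)) = 36.8917
d((-15, 26), (26, 9)) = 44.3847
d((13, 28), (-17, 8)) = 36.0555
d((13, 28), (29, 29)) = 16.0312
d((13, 28), (-23, -22)) = 61.6117
d((13, 28), (0, -5)) = 35.4683
d((13, 28), (-5, -30)) = 60.7289
d((13, 28), (-2, -29)) = 58.9406
d((13, 28), (5, -5)) = 33.9559
d((13, 28), (26, 9)) = 23.0217
d((-17, 8), (29, 29)) = 50.5668
d((-17, 8), (-23, -22)) = 30.5941
d((-17, 8), (0, -5)) = 21.4009
d((-17, 8), (-5, -30)) = 39.8497
d((-17, 8), (-2, -29)) = 39.9249
d((-17, 8), (5, -5)) = 25.5539
d((-17, 8), (26, 9)) = 43.0116
d((29, 29), (-23, -22)) = 72.8354
d((29, 29), (0, -5)) = 44.6878
d((29, 29), (-5, -30)) = 68.0955
d((29, 29), (-2, -29)) = 65.7647
d((29, 29), (5, -5)) = 41.6173
d((29, 29), (26, 9)) = 20.2237
d((-23, -22), (0, -5)) = 28.6007
d((-23, -22), (-5, -30)) = 19.6977
d((-23, -22), (-2, -29)) = 22.1359
d((-23, -22), (5, -5)) = 32.7567
d((-23, -22), (26, 9)) = 57.9828
d((0, -5), (-5, -30)) = 25.4951
d((0, -5), (-2, -29)) = 24.0832
d((0, -5), (5, -5)) = 5.0
d((0, -5), (26, 9)) = 29.5296
d((-5, -30), (-2, -29)) = 3.1623 <-- minimum
d((-5, -30), (5, -5)) = 26.9258
d((-5, -30), (26, 9)) = 49.8197
d((-2, -29), (5, -5)) = 25.0
d((-2, -29), (26, 9)) = 47.2017
d((5, -5), (26, 9)) = 25.2389

Closest pair: (-5, -30) and (-2, -29) with distance 3.1623

The closest pair is (-5, -30) and (-2, -29) with Euclidean distance 3.1623. For 10 points, brute-force pairwise comparison is shown above. For large n, the divide-and-conquer algorithm (sort by x, recurse on halves, check the dividing strip) achieves O(n log n).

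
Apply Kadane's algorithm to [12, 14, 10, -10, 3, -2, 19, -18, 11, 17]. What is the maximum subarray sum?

Using Kadane's algorithm on [12, 14, 10, -10, 3, -2, 19, -18, 11, 17]:

Scanning through the array:
Position 1 (value 14): max_ending_here = 26, max_so_far = 26
Position 2 (value 10): max_ending_here = 36, max_so_far = 36
Position 3 (value -10): max_ending_here = 26, max_so_far = 36
Position 4 (value 3): max_ending_here = 29, max_so_far = 36
Position 5 (value -2): max_ending_here = 27, max_so_far = 36
Position 6 (value 19): max_ending_here = 46, max_so_far = 46
Position 7 (value -18): max_ending_here = 28, max_so_far = 46
Position 8 (value 11): max_ending_here = 39, max_so_far = 46
Position 9 (value 17): max_ending_here = 56, max_so_far = 56

Maximum subarray: [12, 14, 10, -10, 3, -2, 19, -18, 11, 17]
Maximum sum: 56

The maximum subarray is [12, 14, 10, -10, 3, -2, 19, -18, 11, 17] with sum 56. This subarray runs from index 0 to index 9.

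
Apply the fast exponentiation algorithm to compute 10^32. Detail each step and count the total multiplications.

Computing 10^32 by squaring (build up from 10^1; each line after the first costs one multiplication):

10^1 = 10
10^2 = (10^1)^2 = 10^2 = 100
10^4 = (10^2)^2 = 100^2 = 10000
10^8 = (10^4)^2 = 10000^2 = 100000000
10^16 = (10^8)^2 = 100000000^2 = 10000000000000000
10^32 = (10^16)^2 = 10000000000000000^2 = 100000000000000000000000000000000

Result: 100000000000000000000000000000000
Multiplications needed: 5 (5 lines after 10^1)

10^32 = 100000000000000000000000000000000. Using exponentiation by squaring, this requires 5 multiplications. The key idea: if the exponent is even, square the half-power; if odd, multiply by the base once.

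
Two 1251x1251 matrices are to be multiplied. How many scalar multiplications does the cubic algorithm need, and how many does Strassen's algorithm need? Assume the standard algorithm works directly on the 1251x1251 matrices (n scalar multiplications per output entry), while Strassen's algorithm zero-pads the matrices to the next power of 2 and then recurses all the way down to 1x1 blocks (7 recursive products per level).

Matrix multiplication for 1251x1251 matrices:

Strassen's algorithm requires power-of-2 dimensions. Pad 1251x1251 to 2048x2048 (next power of 2).

Standard algorithm: 1251^3 = 1957816251 multiplications
Strassen's algorithm: 7^(log2(2048)) = 7^11 = 1977326743 multiplications
Difference: 1957816251 - 1977326743 = -19510492 (Strassen uses MORE here due to padding overhead — for small or just-over-power-of-2 n, padding can outweigh the per-level savings)

Standard: 1957816251 multiplications (1251^3). Strassen: 1977326743 multiplications (7^11, after padding to 2048x2048). Strassen reduces 8 recursive multiplications to 7 at each level.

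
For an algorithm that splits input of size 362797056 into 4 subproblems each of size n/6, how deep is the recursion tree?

For divide and conquer with division factor 6:

Problem sizes at each level:
Level 0: 362797056
Level 1: 60466176
Level 2: 10077696
Level 3: 1679616
Level 4: 279936
Level 5: 46656
Level 6: 7776
Level 7: 1296
Level 8: 216
Level 9: 36
Level 10: 6
Level 11: 1

The root is level 0 and the size-1 base case is level 11 (the tree spans levels 0 through 11, i.e. 12 levels counting the root), so the depth is the number of divisions: log_6(362797056) = 11

The recursion tree depth is log_6(362797056) = 11. At each level, the problem size is divided by 6, so it takes 11 divisions to reduce to a base case of size 1. The algorithm makes 4 recursive calls at each level.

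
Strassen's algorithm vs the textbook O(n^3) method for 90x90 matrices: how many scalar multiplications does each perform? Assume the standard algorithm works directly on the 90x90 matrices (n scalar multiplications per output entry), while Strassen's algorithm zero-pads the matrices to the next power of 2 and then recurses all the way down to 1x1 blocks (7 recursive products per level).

Matrix multiplication for 90x90 matrices:

Strassen's algorithm requires power-of-2 dimensions. Pad 90x90 to 128x128 (next power of 2).

Standard algorithm: 90^3 = 729000 multiplications
Strassen's algorithm: 7^(log2(128)) = 7^7 = 823543 multiplications
Difference: 729000 - 823543 = -94543 (Strassen uses MORE here due to padding overhead — for small or just-over-power-of-2 n, padding can outweigh the per-level savings)

Standard: 729000 multiplications (90^3). Strassen: 823543 multiplications (7^7, after padding to 128x128). Strassen reduces 8 recursive multiplications to 7 at each level.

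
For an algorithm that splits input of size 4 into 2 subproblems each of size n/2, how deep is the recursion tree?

For divide and conquer with division factor 2:

Problem sizes at each level:
Level 0: 4
Level 1: 2
Level 2: 1

The root is level 0 and the size-1 base case is level 2 (the tree spans levels 0 through 2, i.e. 3 levels counting the root), so the depth is the number of divisions: log_2(4) = 2

The recursion tree depth is log_2(4) = 2. At each level, the problem size is divided by 2, so it takes 2 divisions to reduce to a base case of size 1. The algorithm makes 2 recursive calls at each level.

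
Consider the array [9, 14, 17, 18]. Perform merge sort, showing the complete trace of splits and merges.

Merge sort trace:

Split: [9, 14, 17, 18] -> [9, 14] and [17, 18]
  Split: [9, 14] -> [9] and [14]
  Merge: [9] + [14] -> [9, 14]
  Split: [17, 18] -> [17] and [18]
  Merge: [17] + [18] -> [17, 18]
Merge: [9, 14] + [17, 18] -> [9, 14, 17, 18]

Final sorted array: [9, 14, 17, 18]

The merge sort proceeds by recursively splitting the array and merging sorted halves.
After all merges, the sorted array is [9, 14, 17, 18].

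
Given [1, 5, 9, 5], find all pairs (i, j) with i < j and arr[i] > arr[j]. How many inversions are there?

Finding inversions in [1, 5, 9, 5]:

(2, 3): arr[2]=9 > arr[3]=5

Total inversions: 1

The array has 1 inversion(s): (2,3). Each pair (i,j) satisfies i < j and arr[i] > arr[j].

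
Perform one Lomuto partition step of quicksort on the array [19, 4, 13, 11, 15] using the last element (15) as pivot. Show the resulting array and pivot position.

Lomuto partition with pivot = 15:

Initial array: [19, 4, 13, 11, 15]

arr[0]=19 > 15: no swap
arr[1]=4 <= 15: swap with position 0, array becomes [4, 19, 13, 11, 15]
arr[2]=13 <= 15: swap with position 1, array becomes [4, 13, 19, 11, 15]
arr[3]=11 <= 15: swap with position 2, array becomes [4, 13, 11, 19, 15]

Place pivot at position 3: [4, 13, 11, 15, 19]
Pivot position: 3

After partitioning with pivot 15, the array becomes [4, 13, 11, 15, 19]. The pivot is placed at index 3. All elements to the left of the pivot are <= 15, and all elements to the right are > 15.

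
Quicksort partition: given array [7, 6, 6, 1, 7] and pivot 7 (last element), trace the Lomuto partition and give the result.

Lomuto partition with pivot = 7:

Initial array: [7, 6, 6, 1, 7]

arr[0]=7 <= 7: swap with position 0, array becomes [7, 6, 6, 1, 7]
arr[1]=6 <= 7: swap with position 1, array becomes [7, 6, 6, 1, 7]
arr[2]=6 <= 7: swap with position 2, array becomes [7, 6, 6, 1, 7]
arr[3]=1 <= 7: swap with position 3, array becomes [7, 6, 6, 1, 7]

Place pivot at position 4: [7, 6, 6, 1, 7]
Pivot position: 4

After partitioning with pivot 7, the array becomes [7, 6, 6, 1, 7]. The pivot is placed at index 4. All elements to the left of the pivot are <= 7, and all elements to the right are > 7.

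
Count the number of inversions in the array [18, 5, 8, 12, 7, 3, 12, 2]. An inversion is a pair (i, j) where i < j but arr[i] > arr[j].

Finding inversions in [18, 5, 8, 12, 7, 3, 12, 2]:

(0, 1): arr[0]=18 > arr[1]=5
(0, 2): arr[0]=18 > arr[2]=8
(0, 3): arr[0]=18 > arr[3]=12
(0, 4): arr[0]=18 > arr[4]=7
(0, 5): arr[0]=18 > arr[5]=3
(0, 6): arr[0]=18 > arr[6]=12
(0, 7): arr[0]=18 > arr[7]=2
(1, 5): arr[1]=5 > arr[5]=3
(1, 7): arr[1]=5 > arr[7]=2
(2, 4): arr[2]=8 > arr[4]=7
(2, 5): arr[2]=8 > arr[5]=3
(2, 7): arr[2]=8 > arr[7]=2
(3, 4): arr[3]=12 > arr[4]=7
(3, 5): arr[3]=12 > arr[5]=3
(3, 7): arr[3]=12 > arr[7]=2
(4, 5): arr[4]=7 > arr[5]=3
(4, 7): arr[4]=7 > arr[7]=2
(5, 7): arr[5]=3 > arr[7]=2
(6, 7): arr[6]=12 > arr[7]=2

Total inversions: 19

The array has 19 inversion(s): (0,1), (0,2), (0,3), (0,4), (0,5), (0,6), (0,7), (1,5), (1,7), (2,4), (2,5), (2,7), (3,4), (3,5), (3,7), (4,5), (4,7), (5,7), (6,7). Each pair (i,j) satisfies i < j and arr[i] > arr[j].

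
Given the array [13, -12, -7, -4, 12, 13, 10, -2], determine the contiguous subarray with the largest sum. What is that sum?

Using Kadane's algorithm on [13, -12, -7, -4, 12, 13, 10, -2]:

Scanning through the array:
Position 1 (value -12): max_ending_here = 1, max_so_far = 13
Position 2 (value -7): max_ending_here = -6, max_so_far = 13
Position 3 (value -4): max_ending_here = -4, max_so_far = 13
Position 4 (value 12): max_ending_here = 12, max_so_far = 13
Position 5 (value 13): max_ending_here = 25, max_so_far = 25
Position 6 (value 10): max_ending_here = 35, max_so_far = 35
Position 7 (value -2): max_ending_here = 33, max_so_far = 35

Maximum subarray: [12, 13, 10]
Maximum sum: 35

The maximum subarray is [12, 13, 10] with sum 35. This subarray runs from index 4 to index 6.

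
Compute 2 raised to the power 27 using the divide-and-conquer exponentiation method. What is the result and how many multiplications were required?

Computing 2^27 by squaring (build up from 2^1; each line after the first costs one multiplication):

2^1 = 2
2^2 = (2^1)^2 = 2^2 = 4
2^3 = 2 * 2^2 = 2 * 4 = 8
2^6 = (2^3)^2 = 8^2 = 64
2^12 = (2^6)^2 = 64^2 = 4096
2^13 = 2 * 2^12 = 2 * 4096 = 8192
2^26 = (2^13)^2 = 8192^2 = 67108864
2^27 = 2 * 2^26 = 2 * 67108864 = 134217728

Result: 134217728
Multiplications needed: 7 (7 lines after 2^1)

2^27 = 134217728. Using exponentiation by squaring, this requires 7 multiplications. The key idea: if the exponent is even, square the half-power; if odd, multiply by the base once.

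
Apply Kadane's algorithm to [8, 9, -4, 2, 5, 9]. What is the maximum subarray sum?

Using Kadane's algorithm on [8, 9, -4, 2, 5, 9]:

Scanning through the array:
Position 1 (value 9): max_ending_here = 17, max_so_far = 17
Position 2 (value -4): max_ending_here = 13, max_so_far = 17
Position 3 (value 2): max_ending_here = 15, max_so_far = 17
Position 4 (value 5): max_ending_here = 20, max_so_far = 20
Position 5 (value 9): max_ending_here = 29, max_so_far = 29

Maximum subarray: [8, 9, -4, 2, 5, 9]
Maximum sum: 29

The maximum subarray is [8, 9, -4, 2, 5, 9] with sum 29. This subarray runs from index 0 to index 5.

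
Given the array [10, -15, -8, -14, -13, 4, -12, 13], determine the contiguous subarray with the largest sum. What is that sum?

Using Kadane's algorithm on [10, -15, -8, -14, -13, 4, -12, 13]:

Scanning through the array:
Position 1 (value -15): max_ending_here = -5, max_so_far = 10
Position 2 (value -8): max_ending_here = -8, max_so_far = 10
Position 3 (value -14): max_ending_here = -14, max_so_far = 10
Position 4 (value -13): max_ending_here = -13, max_so_far = 10
Position 5 (value 4): max_ending_here = 4, max_so_far = 10
Position 6 (value -12): max_ending_here = -8, max_so_far = 10
Position 7 (value 13): max_ending_here = 13, max_so_far = 13

Maximum subarray: [13]
Maximum sum: 13

The maximum subarray is [13] with sum 13. This subarray runs from index 7 to index 7.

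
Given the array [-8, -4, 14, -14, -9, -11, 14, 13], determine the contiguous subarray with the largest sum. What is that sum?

Using Kadane's algorithm on [-8, -4, 14, -14, -9, -11, 14, 13]:

Scanning through the array:
Position 1 (value -4): max_ending_here = -4, max_so_far = -4
Position 2 (value 14): max_ending_here = 14, max_so_far = 14
Position 3 (value -14): max_ending_here = 0, max_so_far = 14
Position 4 (value -9): max_ending_here = -9, max_so_far = 14
Position 5 (value -11): max_ending_here = -11, max_so_far = 14
Position 6 (value 14): max_ending_here = 14, max_so_far = 14
Position 7 (value 13): max_ending_here = 27, max_so_far = 27

Maximum subarray: [14, 13]
Maximum sum: 27

The maximum subarray is [14, 13] with sum 27. This subarray runs from index 6 to index 7.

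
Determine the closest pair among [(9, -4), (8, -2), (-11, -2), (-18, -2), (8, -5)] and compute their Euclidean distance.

Computing all pairwise distances among 5 points:

d((9, -4), (8, -2)) = 2.2361
d((9, -4), (-11, -2)) = 20.0998
d((9, -4), (-18, -2)) = 27.074
d((9, -4), (8, -5)) = 1.4142 <-- minimum
d((8, -2), (-11, -2)) = 19.0
d((8, -2), (-18, -2)) = 26.0
d((8, -2), (8, -5)) = 3.0
d((-11, -2), (-18, -2)) = 7.0
d((-11, -2), (8, -5)) = 19.2354
d((-18, -2), (8, -5)) = 26.1725

Closest pair: (9, -4) and (8, -5) with distance 1.4142

The closest pair is (9, -4) and (8, -5) with Euclidean distance 1.4142. For 5 points, brute-force pairwise comparison is shown above. For large n, the divide-and-conquer algorithm (sort by x, recurse on halves, check the dividing strip) achieves O(n log n).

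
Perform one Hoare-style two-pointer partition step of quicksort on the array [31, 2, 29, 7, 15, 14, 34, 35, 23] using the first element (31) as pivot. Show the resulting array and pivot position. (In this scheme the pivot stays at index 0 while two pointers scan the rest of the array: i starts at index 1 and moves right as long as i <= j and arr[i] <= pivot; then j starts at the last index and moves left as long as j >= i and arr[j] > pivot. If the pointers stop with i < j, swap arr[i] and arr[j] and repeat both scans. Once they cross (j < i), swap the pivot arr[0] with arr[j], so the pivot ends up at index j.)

Hoare-style two-pointer partition with pivot = 31:

Initial array: [31, 2, 29, 7, 15, 14, 34, 35, 23]

Pointers start at i = 1, j = 8.
i stops at index 6 (arr[6]=34 > 31), j stops at index 8 (arr[8]=23 <= 31): swap arr[6] and arr[8], array becomes [31, 2, 29, 7, 15, 14, 23, 35, 34]
i ends at 7, j ends at 6: the pointers have crossed (j < i), so scanning stops.

Swap pivot arr[0] with arr[6] to place pivot at position 6: [23, 2, 29, 7, 15, 14, 31, 35, 34]
Pivot position: 6

After partitioning with pivot 31, the array becomes [23, 2, 29, 7, 15, 14, 31, 35, 34]. The pivot is placed at index 6. All elements to the left of the pivot are <= 31, and all elements to the right are > 31.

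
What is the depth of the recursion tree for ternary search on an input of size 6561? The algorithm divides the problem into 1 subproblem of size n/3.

For divide and conquer with division factor 3:

Problem sizes at each level:
Level 0: 6561
Level 1: 2187
Level 2: 729
Level 3: 243
Level 4: 81
Level 5: 27
Level 6: 9
Level 7: 3
Level 8: 1

The root is level 0 and the size-1 base case is level 8 (the tree spans levels 0 through 8, i.e. 9 levels counting the root), so the depth is the number of divisions: log_3(6561) = 8

The recursion tree depth is log_3(6561) = 8. At each level, the problem size is divided by 3, so it takes 8 divisions to reduce to a base case of size 1. The algorithm makes 1 recursive call at each level.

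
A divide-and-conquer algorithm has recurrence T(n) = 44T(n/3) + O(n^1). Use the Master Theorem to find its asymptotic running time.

Master Theorem for T(n) = 44T(n/3) + O(n^1):

a = 44, b = 3, c = 1
log_b(a) = log_3(44) = 3.4445

Case 1: c = 1 < log_3(44) = 3.4445
T(n) = O(n^(log_3 44))

For T(n) = 44T(n/3) + O(n^1): log_3(44) = 3.4445. This is Case 1 of the Master Theorem (c < log_b(a), work dominated by leaves), giving O(n^(log_3 44)).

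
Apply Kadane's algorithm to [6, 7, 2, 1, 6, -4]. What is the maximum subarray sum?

Using Kadane's algorithm on [6, 7, 2, 1, 6, -4]:

Scanning through the array:
Position 1 (value 7): max_ending_here = 13, max_so_far = 13
Position 2 (value 2): max_ending_here = 15, max_so_far = 15
Position 3 (value 1): max_ending_here = 16, max_so_far = 16
Position 4 (value 6): max_ending_here = 22, max_so_far = 22
Position 5 (value -4): max_ending_here = 18, max_so_far = 22

Maximum subarray: [6, 7, 2, 1, 6]
Maximum sum: 22

The maximum subarray is [6, 7, 2, 1, 6] with sum 22. This subarray runs from index 0 to index 4.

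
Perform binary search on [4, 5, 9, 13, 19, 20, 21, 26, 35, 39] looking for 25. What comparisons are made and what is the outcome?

Binary search for 25 in [4, 5, 9, 13, 19, 20, 21, 26, 35, 39]:

lo=0, hi=9, mid=4, arr[mid]=19 -> 19 < 25, search right half
lo=5, hi=9, mid=7, arr[mid]=26 -> 26 > 25, search left half
lo=5, hi=6, mid=5, arr[mid]=20 -> 20 < 25, search right half
lo=6, hi=6, mid=6, arr[mid]=21 -> 21 < 25, search right half
lo=7 > hi=6, target 25 not found

Binary search determines that 25 is not in the array after 4 comparisons. The search space was exhausted without finding the target.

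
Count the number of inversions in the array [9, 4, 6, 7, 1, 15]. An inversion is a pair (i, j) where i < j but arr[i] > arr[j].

Finding inversions in [9, 4, 6, 7, 1, 15]:

(0, 1): arr[0]=9 > arr[1]=4
(0, 2): arr[0]=9 > arr[2]=6
(0, 3): arr[0]=9 > arr[3]=7
(0, 4): arr[0]=9 > arr[4]=1
(1, 4): arr[1]=4 > arr[4]=1
(2, 4): arr[2]=6 > arr[4]=1
(3, 4): arr[3]=7 > arr[4]=1

Total inversions: 7

The array has 7 inversion(s): (0,1), (0,2), (0,3), (0,4), (1,4), (2,4), (3,4). Each pair (i,j) satisfies i < j and arr[i] > arr[j].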